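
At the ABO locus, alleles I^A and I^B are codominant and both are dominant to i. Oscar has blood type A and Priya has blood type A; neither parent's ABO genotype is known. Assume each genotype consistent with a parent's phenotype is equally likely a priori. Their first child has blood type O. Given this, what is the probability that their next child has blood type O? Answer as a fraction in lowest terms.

Possible genotypes: Oscar ∈ {I^A I^A, I^A i}; Priya ∈ {I^A I^A, I^A i}.
Weight each parental genotype pair by prior × P(type-O child):
  I^A i × I^A i: posterior weight 1; P(next child type O) = 1/4.
Weighted sum = 1/4.

1/4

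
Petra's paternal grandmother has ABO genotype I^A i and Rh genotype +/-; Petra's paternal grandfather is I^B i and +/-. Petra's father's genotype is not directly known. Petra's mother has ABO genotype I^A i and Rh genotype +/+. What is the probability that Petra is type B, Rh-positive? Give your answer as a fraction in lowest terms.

1/8

Petra's father's ABO genotype from I^A i × I^B i: 1/4 I^A I^B, 1/4 I^A i, 1/4 I^B i, 1/4 i i.
Crossing each possibility with the mother I^A i and summing P(type B): 1/4·1/4 + 1/4·0 + 1/4·1/4 + 1/4·0 = 1/8.
Similarly for Rh via the father's Rh distribution: P(Rh+) = 1.
Independent loci: 1/8 × 1 = 1/8.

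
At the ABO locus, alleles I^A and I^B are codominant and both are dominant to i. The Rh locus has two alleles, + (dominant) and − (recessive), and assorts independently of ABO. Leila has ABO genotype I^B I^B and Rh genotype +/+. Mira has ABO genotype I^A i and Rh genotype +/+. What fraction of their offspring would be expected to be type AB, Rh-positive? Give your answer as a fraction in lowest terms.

ABO cross I^B I^B × I^A i → offspring phenotypes: 1/2 B, 1/2 AB.
Rh cross +/+ × +/+ → 1 Rh+.
Independent loci: P(type AB, Rh-positive) = 1/2 × 1 = 1/2.

1/2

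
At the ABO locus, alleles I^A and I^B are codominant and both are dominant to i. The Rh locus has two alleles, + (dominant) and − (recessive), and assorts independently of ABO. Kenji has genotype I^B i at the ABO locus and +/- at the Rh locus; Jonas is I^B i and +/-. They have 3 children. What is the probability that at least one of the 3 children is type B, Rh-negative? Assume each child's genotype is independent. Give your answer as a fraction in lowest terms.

ABO cross I^B i × I^B i → 1/4 O, 3/4 B.
Rh cross +/- × +/- → 3/4 Rh+, 1/4 Rh-; so P(type B, Rh-negative) = 3/4 × 1/4 = 3/16 per child.
P(none) = (13/16)^3 = 2197/4096; P(at least one) = 1 − 2197/4096 = 1899/4096.

1899/4096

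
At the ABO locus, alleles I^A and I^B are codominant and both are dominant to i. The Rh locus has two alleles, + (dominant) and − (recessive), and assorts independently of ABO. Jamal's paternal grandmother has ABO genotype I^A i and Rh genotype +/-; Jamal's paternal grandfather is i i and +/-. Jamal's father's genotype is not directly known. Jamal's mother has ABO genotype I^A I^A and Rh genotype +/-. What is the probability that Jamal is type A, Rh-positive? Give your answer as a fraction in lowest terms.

Jamal's father's ABO genotype from I^A i × i i: 1/2 I^A i, 1/2 i i.
Crossing each possibility with the mother I^A I^A and summing P(type A): 1/2·1 + 1/2·1 = 1.
Similarly for Rh via the father's Rh distribution: P(Rh+) = 3/4.
Independent loci: 1 × 3/4 = 3/4.

3/4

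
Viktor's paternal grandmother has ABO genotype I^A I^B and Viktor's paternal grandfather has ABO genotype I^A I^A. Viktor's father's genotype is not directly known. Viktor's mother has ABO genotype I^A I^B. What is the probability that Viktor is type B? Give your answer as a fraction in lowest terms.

1/8

Viktor's father's ABO genotype from I^A I^B × I^A I^A: 1/2 I^A I^A, 1/2 I^A I^B.
Crossing each possibility with the mother I^A I^B and summing P(type B): 1/2·0 + 1/2·1/4 = 1/8.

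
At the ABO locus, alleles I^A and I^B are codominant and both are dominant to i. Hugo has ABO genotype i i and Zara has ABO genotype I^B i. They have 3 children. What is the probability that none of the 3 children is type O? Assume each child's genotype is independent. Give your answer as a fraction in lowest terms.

ABO cross i i × I^B i → 1/2 O, 1/2 B.
So P(type O) = 1/2 per child.
P(not type O) = 1/2 for one child; (1/2)^3 = 1/8.

1/8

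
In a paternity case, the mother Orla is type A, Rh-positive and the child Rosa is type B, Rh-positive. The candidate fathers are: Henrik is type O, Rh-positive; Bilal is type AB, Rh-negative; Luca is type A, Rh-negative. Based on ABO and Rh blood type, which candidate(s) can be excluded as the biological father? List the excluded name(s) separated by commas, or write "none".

A candidate is excluded only if no genotype consistent with his phenotype could produce a type B, Rh-positive child with a type A, Rh-positive mother.
Henrik (type O, Rh+): no genotype consistent with that phenotype can produce a type-B Rh+ child with a type-A mother.
Luca (type A, Rh-): no genotype consistent with that phenotype can produce a type-B Rh+ child with a type-A mother.

Henrik, Luca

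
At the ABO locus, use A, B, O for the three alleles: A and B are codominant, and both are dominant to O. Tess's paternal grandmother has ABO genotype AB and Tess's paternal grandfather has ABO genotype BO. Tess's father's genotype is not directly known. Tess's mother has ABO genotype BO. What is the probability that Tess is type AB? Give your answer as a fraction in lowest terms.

1/8

Tess's father's ABO genotype from AB × BO: 1/4 AB, 1/4 AO, 1/4 BB, 1/4 BO.
Crossing each possibility with the mother BO and summing P(type AB): 1/4·1/4 + 1/4·1/4 + 1/4·0 + 1/4·0 = 1/8.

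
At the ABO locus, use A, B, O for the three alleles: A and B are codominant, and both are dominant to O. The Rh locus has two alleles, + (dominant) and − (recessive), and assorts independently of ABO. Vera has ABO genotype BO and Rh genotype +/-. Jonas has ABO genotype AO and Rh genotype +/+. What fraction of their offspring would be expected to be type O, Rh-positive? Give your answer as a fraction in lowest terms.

1/4

ABO cross BO × AO → offspring phenotypes: 1/4 O, 1/4 A, 1/4 B, 1/4 AB.
Rh cross +/- × +/+ → 1 Rh+.
Independent loci: P(type O, Rh-positive) = 1/4 × 1 = 1/4.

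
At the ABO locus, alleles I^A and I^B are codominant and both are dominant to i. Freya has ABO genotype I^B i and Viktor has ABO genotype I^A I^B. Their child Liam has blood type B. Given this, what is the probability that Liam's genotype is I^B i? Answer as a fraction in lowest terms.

1/2

Cross I^B i × I^A I^B → 1/4 I^A I^B, 1/4 I^A i, 1/4 I^B I^B, 1/4 I^B i.
Type-B genotypes among offspring: I^B I^B (1/4), I^B i (1/4); total 1/2.
P(I^B i | type B) = (1/4) / (1/2) = 1/2.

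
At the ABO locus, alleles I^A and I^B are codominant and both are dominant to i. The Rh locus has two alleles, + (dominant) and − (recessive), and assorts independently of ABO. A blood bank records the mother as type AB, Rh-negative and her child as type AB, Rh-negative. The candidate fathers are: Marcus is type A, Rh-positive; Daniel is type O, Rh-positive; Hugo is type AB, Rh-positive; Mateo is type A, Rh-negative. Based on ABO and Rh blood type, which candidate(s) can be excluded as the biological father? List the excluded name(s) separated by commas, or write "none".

Daniel

A candidate is excluded only if no genotype consistent with his phenotype could produce a type AB, Rh-negative child with a type AB, Rh-negative mother.
Daniel (type O, Rh+): no genotype consistent with that phenotype can produce a type-AB Rh- child with a type-AB mother.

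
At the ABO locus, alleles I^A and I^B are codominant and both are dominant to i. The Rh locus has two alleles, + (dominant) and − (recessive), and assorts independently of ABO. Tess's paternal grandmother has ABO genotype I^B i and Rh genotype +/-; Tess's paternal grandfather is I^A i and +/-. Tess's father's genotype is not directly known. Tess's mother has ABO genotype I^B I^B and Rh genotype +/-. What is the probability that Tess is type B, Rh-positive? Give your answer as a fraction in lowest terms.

Tess's father's ABO genotype from I^B i × I^A i: 1/4 I^A I^B, 1/4 I^A i, 1/4 I^B i, 1/4 i i.
Crossing each possibility with the mother I^B I^B and summing P(type B): 1/4·1/2 + 1/4·1/2 + 1/4·1 + 1/4·1 = 3/4.
Similarly for Rh via the father's Rh distribution: P(Rh+) = 3/4.
Independent loci: 3/4 × 3/4 = 9/16.

9/16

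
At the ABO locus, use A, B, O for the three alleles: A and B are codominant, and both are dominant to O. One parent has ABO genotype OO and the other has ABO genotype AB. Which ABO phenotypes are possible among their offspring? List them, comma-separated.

A, B

Gametes from OO × AB give offspring ABO genotypes AO, BO, i.e. phenotypes A, B.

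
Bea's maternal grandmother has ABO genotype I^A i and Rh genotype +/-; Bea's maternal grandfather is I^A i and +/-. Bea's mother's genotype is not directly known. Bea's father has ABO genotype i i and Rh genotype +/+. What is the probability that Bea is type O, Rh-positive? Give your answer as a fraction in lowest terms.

1/2

Bea's mother's ABO genotype from I^A i × I^A i: 1/4 I^A I^A, 1/2 I^A i, 1/4 i i.
Crossing each possibility with the father i i and summing P(type O): 1/4·0 + 1/2·1/2 + 1/4·1 = 1/2.
Similarly for Rh via the mother's Rh distribution: P(Rh+) = 1.
Independent loci: 1/2 × 1 = 1/2.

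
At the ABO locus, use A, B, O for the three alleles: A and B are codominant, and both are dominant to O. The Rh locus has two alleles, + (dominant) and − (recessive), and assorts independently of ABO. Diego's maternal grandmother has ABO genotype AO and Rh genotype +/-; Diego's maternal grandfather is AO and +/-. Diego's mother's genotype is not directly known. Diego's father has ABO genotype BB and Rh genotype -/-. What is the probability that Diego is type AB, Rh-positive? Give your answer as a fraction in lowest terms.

1/4

Diego's mother's ABO genotype from AO × AO: 1/4 AA, 1/2 AO, 1/4 OO.
Crossing each possibility with the father BB and summing P(type AB): 1/4·1 + 1/2·1/2 + 1/4·0 = 1/2.
Similarly for Rh via the mother's Rh distribution: P(Rh+) = 1/2.
Independent loci: 1/2 × 1/2 = 1/4.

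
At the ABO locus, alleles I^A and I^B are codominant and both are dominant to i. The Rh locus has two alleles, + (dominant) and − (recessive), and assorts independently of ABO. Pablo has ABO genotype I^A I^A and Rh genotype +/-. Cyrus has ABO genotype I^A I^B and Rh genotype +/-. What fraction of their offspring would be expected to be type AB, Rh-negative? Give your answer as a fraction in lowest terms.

1/8

ABO cross I^A I^A × I^A I^B → offspring phenotypes: 1/2 A, 1/2 AB.
Rh cross +/- × +/- → 3/4 Rh+, 1/4 Rh-.
Independent loci: P(type AB, Rh-negative) = 1/2 × 1/4 = 1/8.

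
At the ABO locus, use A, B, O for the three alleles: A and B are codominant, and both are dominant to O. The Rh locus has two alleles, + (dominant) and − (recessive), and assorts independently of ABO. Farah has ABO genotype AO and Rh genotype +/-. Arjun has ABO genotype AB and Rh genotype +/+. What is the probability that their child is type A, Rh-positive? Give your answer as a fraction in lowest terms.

1/2

ABO cross AO × AB → offspring phenotypes: 1/2 A, 1/4 B, 1/4 AB.
Rh cross +/- × +/+ → 1 Rh+.
Independent loci: P(type A, Rh-positive) = 1/2 × 1 = 1/2.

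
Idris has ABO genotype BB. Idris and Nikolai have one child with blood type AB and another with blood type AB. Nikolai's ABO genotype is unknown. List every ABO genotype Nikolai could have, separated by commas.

For each candidate genotype of Nikolai, check whether crossing it with BB can produce every observed child phenotype.
  AA → possible child types {AB} ✓
  AB → possible child types {B, AB} ✓
  AO → possible child types {B, AB} ✓
  BB → possible child types {B} ✗
  BO → possible child types {B} ✗
  OO → possible child types {B} ✗

AA, AB, AO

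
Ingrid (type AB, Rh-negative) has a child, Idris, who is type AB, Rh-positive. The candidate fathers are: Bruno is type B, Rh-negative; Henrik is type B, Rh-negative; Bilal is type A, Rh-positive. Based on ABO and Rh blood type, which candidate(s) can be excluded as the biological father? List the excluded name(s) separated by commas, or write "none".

Bruno, Henrik

A candidate is excluded only if no genotype consistent with his phenotype could produce a type AB, Rh-positive child with a type AB, Rh-negative mother.
Bruno (type B, Rh-): no genotype consistent with that phenotype can produce a type-AB Rh+ child with a type-AB mother.
Henrik (type B, Rh-): no genotype consistent with that phenotype can produce a type-AB Rh+ child with a type-AB mother.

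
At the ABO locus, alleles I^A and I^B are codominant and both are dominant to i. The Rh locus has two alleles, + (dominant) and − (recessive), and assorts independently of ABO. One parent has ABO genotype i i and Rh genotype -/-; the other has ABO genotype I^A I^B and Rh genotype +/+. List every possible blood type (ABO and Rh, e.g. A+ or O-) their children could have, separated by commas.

A+, B+

Gametes from i i × I^A I^B give offspring ABO genotypes I^A i, I^B i, i.e. phenotypes A, B.
Rh cross -/- × +/+ → phenotypes Rh+.
Combining independently: A+, B+.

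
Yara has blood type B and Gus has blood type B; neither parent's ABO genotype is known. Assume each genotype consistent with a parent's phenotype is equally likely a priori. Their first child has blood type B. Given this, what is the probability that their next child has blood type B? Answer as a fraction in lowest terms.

Possible genotypes: Yara ∈ {BB, BO}; Gus ∈ {BB, BO}.
Weight each parental genotype pair by prior × P(type-B child):
  BB × BB: posterior weight 4/15; P(next child type B) = 1.
  BB × BO: posterior weight 4/15; P(next child type B) = 1.
  BO × BB: posterior weight 4/15; P(next child type B) = 1.
  BO × BO: posterior weight 1/5; P(next child type B) = 3/4.
Weighted sum = 19/20.

19/20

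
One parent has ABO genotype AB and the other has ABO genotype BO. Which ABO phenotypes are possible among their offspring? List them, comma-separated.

Gametes from AB × BO give offspring ABO genotypes AB, AO, BB, BO, i.e. phenotypes A, B, AB.

A, B, AB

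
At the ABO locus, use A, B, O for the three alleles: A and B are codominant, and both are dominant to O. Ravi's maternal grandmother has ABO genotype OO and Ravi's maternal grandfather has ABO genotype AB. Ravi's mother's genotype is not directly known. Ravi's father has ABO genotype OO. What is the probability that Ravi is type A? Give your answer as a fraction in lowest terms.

1/4

Ravi's mother's ABO genotype from OO × AB: 1/2 AO, 1/2 BO.
Crossing each possibility with the father OO and summing P(type A): 1/2·1/2 + 1/2·0 = 1/4.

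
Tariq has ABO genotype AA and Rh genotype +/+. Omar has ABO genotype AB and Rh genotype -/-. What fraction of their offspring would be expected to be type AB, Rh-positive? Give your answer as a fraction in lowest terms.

1/2

ABO cross AA × AB → offspring phenotypes: 1/2 A, 1/2 AB.
Rh cross +/+ × -/- → 1 Rh+.
Independent loci: P(type AB, Rh-positive) = 1/2 × 1 = 1/2.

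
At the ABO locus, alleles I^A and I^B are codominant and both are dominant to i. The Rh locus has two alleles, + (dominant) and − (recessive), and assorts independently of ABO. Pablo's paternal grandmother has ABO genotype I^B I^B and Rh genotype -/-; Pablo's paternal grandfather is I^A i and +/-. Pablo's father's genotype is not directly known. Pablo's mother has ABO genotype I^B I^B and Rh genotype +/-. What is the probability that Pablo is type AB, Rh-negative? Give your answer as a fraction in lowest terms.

3/32

Pablo's father's ABO genotype from I^B I^B × I^A i: 1/2 I^A I^B, 1/2 I^B i.
Crossing each possibility with the mother I^B I^B and summing P(type AB): 1/2·1/2 + 1/2·0 = 1/4.
Similarly for Rh via the father's Rh distribution: P(Rh-) = 3/8.
Independent loci: 1/4 × 3/8 = 3/32.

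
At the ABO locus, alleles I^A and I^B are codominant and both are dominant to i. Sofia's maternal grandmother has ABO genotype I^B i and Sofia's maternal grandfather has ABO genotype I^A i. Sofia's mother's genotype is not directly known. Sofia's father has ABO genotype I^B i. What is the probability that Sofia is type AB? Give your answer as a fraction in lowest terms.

1/8

Sofia's mother's ABO genotype from I^B i × I^A i: 1/4 I^A I^B, 1/4 I^A i, 1/4 I^B i, 1/4 i i.
Crossing each possibility with the father I^B i and summing P(type AB): 1/4·1/4 + 1/4·1/4 + 1/4·0 + 1/4·0 = 1/8.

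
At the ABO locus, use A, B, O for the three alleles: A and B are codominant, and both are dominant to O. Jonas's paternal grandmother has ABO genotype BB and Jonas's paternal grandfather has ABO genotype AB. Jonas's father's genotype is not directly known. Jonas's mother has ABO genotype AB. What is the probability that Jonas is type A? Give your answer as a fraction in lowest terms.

1/8

Jonas's father's ABO genotype from BB × AB: 1/2 AB, 1/2 BB.
Crossing each possibility with the mother AB and summing P(type A): 1/2·1/4 + 1/2·0 = 1/8.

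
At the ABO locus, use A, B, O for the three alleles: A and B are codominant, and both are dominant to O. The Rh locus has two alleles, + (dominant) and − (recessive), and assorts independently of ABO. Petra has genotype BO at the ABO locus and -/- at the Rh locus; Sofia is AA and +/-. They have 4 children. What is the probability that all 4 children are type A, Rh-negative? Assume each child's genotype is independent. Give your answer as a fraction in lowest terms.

ABO cross BO × AA → 1/2 A, 1/2 AB.
Rh cross -/- × +/- → 1/2 Rh+, 1/2 Rh-; so P(type A, Rh-negative) = 1/2 × 1/2 = 1/4 per child.
All 4 independent: (1/4)^4 = 1/256.

1/256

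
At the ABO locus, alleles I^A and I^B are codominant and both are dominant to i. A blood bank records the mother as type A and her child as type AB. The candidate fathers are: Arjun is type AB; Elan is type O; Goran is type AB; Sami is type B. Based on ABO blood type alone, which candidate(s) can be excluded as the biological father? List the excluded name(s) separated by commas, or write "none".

Elan

A candidate is excluded only if no genotype consistent with his phenotype could produce a type AB child with a type A mother.
Elan (type O): no genotype consistent with that phenotype can produce a type-AB child with a type-A mother.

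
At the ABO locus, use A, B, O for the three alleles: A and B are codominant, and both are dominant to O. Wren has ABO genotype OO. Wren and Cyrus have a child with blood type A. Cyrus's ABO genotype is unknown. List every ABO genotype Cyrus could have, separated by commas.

AA, AB, AO

For each candidate genotype of Cyrus, check whether crossing it with OO can produce every observed child phenotype.
  AA → possible child types {A} ✓
  AB → possible child types {A, B} ✓
  AO → possible child types {O, A} ✓
  BB → possible child types {B} ✗
  BO → possible child types {O, B} ✗
  OO → possible child types {O} ✗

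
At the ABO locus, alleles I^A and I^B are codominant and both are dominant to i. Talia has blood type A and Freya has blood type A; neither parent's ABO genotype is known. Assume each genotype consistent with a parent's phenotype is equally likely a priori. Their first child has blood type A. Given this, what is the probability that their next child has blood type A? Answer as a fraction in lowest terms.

Possible genotypes: Talia ∈ {I^A I^A, I^A i}; Freya ∈ {I^A I^A, I^A i}.
Weight each parental genotype pair by prior × P(type-A child):
  I^A I^A × I^A I^A: posterior weight 4/15; P(next child type A) = 1.
  I^A I^A × I^A i: posterior weight 4/15; P(next child type A) = 1.
  I^A i × I^A I^A: posterior weight 4/15; P(next child type A) = 1.
  I^A i × I^A i: posterior weight 1/5; P(next child type A) = 3/4.
Weighted sum = 19/20.

19/20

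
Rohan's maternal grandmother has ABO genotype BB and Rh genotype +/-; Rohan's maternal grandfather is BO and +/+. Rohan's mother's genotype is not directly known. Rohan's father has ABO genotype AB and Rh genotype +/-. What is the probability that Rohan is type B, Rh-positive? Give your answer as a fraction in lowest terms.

7/16

Rohan's mother's ABO genotype from BB × BO: 1/2 BB, 1/2 BO.
Crossing each possibility with the father AB and summing P(type B): 1/2·1/2 + 1/2·1/2 = 1/2.
Similarly for Rh via the mother's Rh distribution: P(Rh+) = 7/8.
Independent loci: 1/2 × 7/8 = 7/16.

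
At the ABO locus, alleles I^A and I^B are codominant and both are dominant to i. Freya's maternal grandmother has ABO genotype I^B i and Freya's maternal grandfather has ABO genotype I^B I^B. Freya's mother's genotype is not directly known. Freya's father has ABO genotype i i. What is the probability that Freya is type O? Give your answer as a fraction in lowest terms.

Freya's mother's ABO genotype from I^B i × I^B I^B: 1/2 I^B I^B, 1/2 I^B i.
Crossing each possibility with the father i i and summing P(type O): 1/2·0 + 1/2·1/2 = 1/4.

1/4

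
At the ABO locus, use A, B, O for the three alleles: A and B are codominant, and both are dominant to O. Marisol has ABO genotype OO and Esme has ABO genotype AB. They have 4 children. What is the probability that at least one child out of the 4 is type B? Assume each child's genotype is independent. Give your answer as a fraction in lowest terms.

ABO cross OO × AB → 1/2 A, 1/2 B.
So P(type B) = 1/2 per child.
P(none) = (1/2)^4 = 1/16; P(at least one) = 1 − 1/16 = 15/16.

15/16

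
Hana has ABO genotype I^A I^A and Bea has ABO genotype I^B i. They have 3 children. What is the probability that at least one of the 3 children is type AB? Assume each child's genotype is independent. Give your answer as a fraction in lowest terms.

ABO cross I^A I^A × I^B i → 1/2 A, 1/2 AB.
So P(type AB) = 1/2 per child.
P(none) = (1/2)^3 = 1/8; P(at least one) = 1 − 1/8 = 7/8.

7/8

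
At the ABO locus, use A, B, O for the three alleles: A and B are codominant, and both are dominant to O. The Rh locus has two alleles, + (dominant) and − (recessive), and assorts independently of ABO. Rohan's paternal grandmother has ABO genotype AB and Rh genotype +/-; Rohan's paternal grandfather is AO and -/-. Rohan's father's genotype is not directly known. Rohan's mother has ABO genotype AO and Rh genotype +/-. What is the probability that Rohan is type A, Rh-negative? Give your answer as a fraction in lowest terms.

Rohan's father's ABO genotype from AB × AO: 1/4 AA, 1/4 AB, 1/4 AO, 1/4 BO.
Crossing each possibility with the mother AO and summing P(type A): 1/4·1 + 1/4·1/2 + 1/4·3/4 + 1/4·1/4 = 5/8.
Similarly for Rh via the father's Rh distribution: P(Rh-) = 3/8.
Independent loci: 5/8 × 3/8 = 15/64.

15/64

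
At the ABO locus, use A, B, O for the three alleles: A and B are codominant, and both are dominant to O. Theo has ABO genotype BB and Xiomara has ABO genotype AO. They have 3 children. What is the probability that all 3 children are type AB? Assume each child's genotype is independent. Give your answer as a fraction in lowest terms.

ABO cross BB × AO → 1/2 B, 1/2 AB.
So P(type AB) = 1/2 per child.
All 3 independent: (1/2)^3 = 1/8.

1/8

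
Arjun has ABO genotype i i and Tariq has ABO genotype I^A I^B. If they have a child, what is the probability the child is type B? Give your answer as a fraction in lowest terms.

ABO cross i i × I^A I^B → offspring phenotypes: 1/2 A, 1/2 B.
So P(type B) = 1/2.

1/2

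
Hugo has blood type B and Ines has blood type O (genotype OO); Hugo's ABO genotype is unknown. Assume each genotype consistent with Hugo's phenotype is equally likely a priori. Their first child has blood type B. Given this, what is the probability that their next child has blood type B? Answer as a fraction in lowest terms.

Possible genotypes: Hugo ∈ {BB, BO}; Ines ∈ {OO}.
Weight each parental genotype pair by prior × P(type-B child):
  BB × OO: posterior weight 2/3; P(next child type B) = 1.
  BO × OO: posterior weight 1/3; P(next child type B) = 1/2.
Weighted sum = 5/6.

5/6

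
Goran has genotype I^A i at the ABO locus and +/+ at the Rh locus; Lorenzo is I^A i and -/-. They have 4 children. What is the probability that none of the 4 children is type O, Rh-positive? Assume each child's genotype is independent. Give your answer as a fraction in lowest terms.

ABO cross I^A i × I^A i → 1/4 O, 3/4 A.
Rh cross +/+ × -/- → 1 Rh+; so P(type O, Rh-positive) = 1/4 × 1 = 1/4 per child.
P(not type O, Rh-positive) = 3/4 for one child; (3/4)^4 = 81/256.

81/256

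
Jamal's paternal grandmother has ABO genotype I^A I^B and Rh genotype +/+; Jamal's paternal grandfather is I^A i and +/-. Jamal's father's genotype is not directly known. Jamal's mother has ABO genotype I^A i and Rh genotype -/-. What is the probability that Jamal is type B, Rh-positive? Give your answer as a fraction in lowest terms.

3/32

Jamal's father's ABO genotype from I^A I^B × I^A i: 1/4 I^A I^A, 1/4 I^A I^B, 1/4 I^A i, 1/4 I^B i.
Crossing each possibility with the mother I^A i and summing P(type B): 1/4·0 + 1/4·1/4 + 1/4·0 + 1/4·1/4 = 1/8.
Similarly for Rh via the father's Rh distribution: P(Rh+) = 3/4.
Independent loci: 1/8 × 3/4 = 3/32.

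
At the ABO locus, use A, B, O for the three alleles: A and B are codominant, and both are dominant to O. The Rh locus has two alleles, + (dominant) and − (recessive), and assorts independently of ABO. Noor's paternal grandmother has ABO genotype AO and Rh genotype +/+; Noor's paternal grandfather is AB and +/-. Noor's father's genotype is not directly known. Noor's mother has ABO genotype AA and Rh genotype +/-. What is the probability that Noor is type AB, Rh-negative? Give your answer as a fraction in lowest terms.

Noor's father's ABO genotype from AO × AB: 1/4 AA, 1/4 AB, 1/4 AO, 1/4 BO.
Crossing each possibility with the mother AA and summing P(type AB): 1/4·0 + 1/4·1/2 + 1/4·0 + 1/4·1/2 = 1/4.
Similarly for Rh via the father's Rh distribution: P(Rh-) = 1/8.
Independent loci: 1/4 × 1/8 = 1/32.

1/32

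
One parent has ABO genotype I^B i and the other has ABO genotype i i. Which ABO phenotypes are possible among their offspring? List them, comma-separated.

Gametes from I^B i × i i give offspring ABO genotypes I^B i, i i, i.e. phenotypes O, B.

O, B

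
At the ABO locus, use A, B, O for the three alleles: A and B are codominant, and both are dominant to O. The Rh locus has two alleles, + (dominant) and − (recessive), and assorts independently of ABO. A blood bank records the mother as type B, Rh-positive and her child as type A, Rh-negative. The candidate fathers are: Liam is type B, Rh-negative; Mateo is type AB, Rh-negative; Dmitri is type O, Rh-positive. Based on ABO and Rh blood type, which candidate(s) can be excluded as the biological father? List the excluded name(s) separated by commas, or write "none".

Liam, Dmitri

A candidate is excluded only if no genotype consistent with his phenotype could produce a type A, Rh-negative child with a type B, Rh-positive mother.
Liam (type B, Rh-): no genotype consistent with that phenotype can produce a type-A Rh- child with a type-B mother.
Dmitri (type O, Rh+): no genotype consistent with that phenotype can produce a type-A Rh- child with a type-B mother.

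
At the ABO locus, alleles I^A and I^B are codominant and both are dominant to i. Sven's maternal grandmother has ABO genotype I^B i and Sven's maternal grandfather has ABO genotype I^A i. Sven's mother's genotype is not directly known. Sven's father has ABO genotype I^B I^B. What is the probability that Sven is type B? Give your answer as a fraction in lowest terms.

Sven's mother's ABO genotype from I^B i × I^A i: 1/4 I^A I^B, 1/4 I^A i, 1/4 I^B i, 1/4 i i.
Crossing each possibility with the father I^B I^B and summing P(type B): 1/4·1/2 + 1/4·1/2 + 1/4·1 + 1/4·1 = 3/4.

3/4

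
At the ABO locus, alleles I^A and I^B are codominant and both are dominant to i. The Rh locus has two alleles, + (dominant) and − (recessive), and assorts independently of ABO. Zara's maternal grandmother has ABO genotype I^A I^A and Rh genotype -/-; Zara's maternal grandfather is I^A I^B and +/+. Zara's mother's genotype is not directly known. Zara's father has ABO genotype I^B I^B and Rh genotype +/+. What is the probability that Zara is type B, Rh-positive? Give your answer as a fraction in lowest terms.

Zara's mother's ABO genotype from I^A I^A × I^A I^B: 1/2 I^A I^A, 1/2 I^A I^B.
Crossing each possibility with the father I^B I^B and summing P(type B): 1/2·0 + 1/2·1/2 = 1/4.
Similarly for Rh via the mother's Rh distribution: P(Rh+) = 1.
Independent loci: 1/4 × 1 = 1/4.

1/4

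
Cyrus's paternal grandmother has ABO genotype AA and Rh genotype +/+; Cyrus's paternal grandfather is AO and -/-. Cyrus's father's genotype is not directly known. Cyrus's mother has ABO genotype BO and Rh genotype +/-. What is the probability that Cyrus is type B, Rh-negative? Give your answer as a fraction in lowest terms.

Cyrus's father's ABO genotype from AA × AO: 1/2 AA, 1/2 AO.
Crossing each possibility with the mother BO and summing P(type B): 1/2·0 + 1/2·1/4 = 1/8.
Similarly for Rh via the father's Rh distribution: P(Rh-) = 1/4.
Independent loci: 1/8 × 1/4 = 1/32.

1/32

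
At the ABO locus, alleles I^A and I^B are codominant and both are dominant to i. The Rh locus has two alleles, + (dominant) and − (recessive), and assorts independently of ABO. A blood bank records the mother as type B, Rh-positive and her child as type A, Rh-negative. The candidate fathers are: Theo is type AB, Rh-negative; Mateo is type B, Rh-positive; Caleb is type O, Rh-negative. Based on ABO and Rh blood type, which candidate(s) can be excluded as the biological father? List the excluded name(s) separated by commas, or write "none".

Mateo, Caleb

A candidate is excluded only if no genotype consistent with his phenotype could produce a type A, Rh-negative child with a type B, Rh-positive mother.
Mateo (type B, Rh+): no genotype consistent with that phenotype can produce a type-A Rh- child with a type-B mother.
Caleb (type O, Rh-): no genotype consistent with that phenotype can produce a type-A Rh- child with a type-B mother.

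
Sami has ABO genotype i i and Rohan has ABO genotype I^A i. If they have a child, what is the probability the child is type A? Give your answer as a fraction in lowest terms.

1/2

ABO cross i i × I^A i → offspring phenotypes: 1/2 O, 1/2 A.
So P(type A) = 1/2.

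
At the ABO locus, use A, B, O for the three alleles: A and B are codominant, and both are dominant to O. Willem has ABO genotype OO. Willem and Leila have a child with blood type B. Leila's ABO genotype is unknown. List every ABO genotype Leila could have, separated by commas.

For each candidate genotype of Leila, check whether crossing it with OO can produce every observed child phenotype.
  AA → possible child types {A} ✗
  AB → possible child types {A, B} ✓
  AO → possible child types {O, A} ✗
  BB → possible child types {B} ✓
  BO → possible child types {O, B} ✓
  OO → possible child types {O} ✗

AB, BB, BO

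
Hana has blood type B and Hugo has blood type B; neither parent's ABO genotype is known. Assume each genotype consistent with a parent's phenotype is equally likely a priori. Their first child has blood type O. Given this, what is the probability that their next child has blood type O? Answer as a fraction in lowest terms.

Possible genotypes: Hana ∈ {BB, BO}; Hugo ∈ {BB, BO}.
Weight each parental genotype pair by prior × P(type-O child):
  BO × BO: posterior weight 1; P(next child type O) = 1/4.
Weighted sum = 1/4.

1/4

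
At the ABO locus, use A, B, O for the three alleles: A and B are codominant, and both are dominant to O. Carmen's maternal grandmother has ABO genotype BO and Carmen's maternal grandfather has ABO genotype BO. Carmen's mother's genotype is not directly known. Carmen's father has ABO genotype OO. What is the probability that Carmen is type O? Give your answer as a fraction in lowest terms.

1/2

Carmen's mother's ABO genotype from BO × BO: 1/4 BB, 1/2 BO, 1/4 OO.
Crossing each possibility with the father OO and summing P(type O): 1/4·0 + 1/2·1/2 + 1/4·1 = 1/2.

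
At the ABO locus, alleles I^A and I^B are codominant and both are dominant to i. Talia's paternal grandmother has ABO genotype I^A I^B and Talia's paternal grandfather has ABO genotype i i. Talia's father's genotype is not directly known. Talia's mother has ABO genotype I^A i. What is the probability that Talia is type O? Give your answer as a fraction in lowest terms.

Talia's father's ABO genotype from I^A I^B × i i: 1/2 I^A i, 1/2 I^B i.
Crossing each possibility with the mother I^A i and summing P(type O): 1/2·1/4 + 1/2·1/4 = 1/4.

1/4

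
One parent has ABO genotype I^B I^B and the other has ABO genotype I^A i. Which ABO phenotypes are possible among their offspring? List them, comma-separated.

Gametes from I^B I^B × I^A i give offspring ABO genotypes I^A I^B, I^B i, i.e. phenotypes B, AB.

B, AB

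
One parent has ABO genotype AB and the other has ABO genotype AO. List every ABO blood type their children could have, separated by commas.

Gametes from AB × AO give offspring ABO genotypes AA, AB, AO, BO, i.e. phenotypes A, B, AB.

A, B, AB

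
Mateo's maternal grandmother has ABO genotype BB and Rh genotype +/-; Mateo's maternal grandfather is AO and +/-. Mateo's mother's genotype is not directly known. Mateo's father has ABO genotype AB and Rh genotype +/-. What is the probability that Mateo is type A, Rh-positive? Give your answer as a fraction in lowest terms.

Mateo's mother's ABO genotype from BB × AO: 1/2 AB, 1/2 BO.
Crossing each possibility with the father AB and summing P(type A): 1/2·1/4 + 1/2·1/4 = 1/4.
Similarly for Rh via the mother's Rh distribution: P(Rh+) = 3/4.
Independent loci: 1/4 × 3/4 = 3/16.

3/16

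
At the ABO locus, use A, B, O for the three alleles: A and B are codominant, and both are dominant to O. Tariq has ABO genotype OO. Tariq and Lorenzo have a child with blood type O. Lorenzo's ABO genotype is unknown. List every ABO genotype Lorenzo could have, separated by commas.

AO, BO, OO

For each candidate genotype of Lorenzo, check whether crossing it with OO can produce every observed child phenotype.
  AA → possible child types {A} ✗
  AB → possible child types {A, B} ✗
  AO → possible child types {O, A} ✓
  BB → possible child types {B} ✗
  BO → possible child types {O, B} ✓
  OO → possible child types {O} ✓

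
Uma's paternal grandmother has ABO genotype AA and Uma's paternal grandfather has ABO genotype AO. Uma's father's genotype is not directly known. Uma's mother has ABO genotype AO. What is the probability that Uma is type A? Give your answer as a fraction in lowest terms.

Uma's father's ABO genotype from AA × AO: 1/2 AA, 1/2 AO.
Crossing each possibility with the mother AO and summing P(type A): 1/2·1 + 1/2·3/4 = 7/8.

7/8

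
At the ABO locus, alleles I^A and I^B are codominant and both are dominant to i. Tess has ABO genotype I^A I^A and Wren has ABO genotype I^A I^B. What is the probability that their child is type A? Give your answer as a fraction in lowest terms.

1/2

ABO cross I^A I^A × I^A I^B → offspring phenotypes: 1/2 A, 1/2 AB.
So P(type A) = 1/2.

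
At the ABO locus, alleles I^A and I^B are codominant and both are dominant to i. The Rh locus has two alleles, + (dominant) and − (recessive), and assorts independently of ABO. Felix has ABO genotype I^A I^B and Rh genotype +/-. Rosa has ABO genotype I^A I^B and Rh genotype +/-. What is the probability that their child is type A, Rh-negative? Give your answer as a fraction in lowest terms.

ABO cross I^A I^B × I^A I^B → offspring phenotypes: 1/4 A, 1/4 B, 1/2 AB.
Rh cross +/- × +/- → 3/4 Rh+, 1/4 Rh-.
Independent loci: P(type A, Rh-negative) = 1/4 × 1/4 = 1/16.

1/16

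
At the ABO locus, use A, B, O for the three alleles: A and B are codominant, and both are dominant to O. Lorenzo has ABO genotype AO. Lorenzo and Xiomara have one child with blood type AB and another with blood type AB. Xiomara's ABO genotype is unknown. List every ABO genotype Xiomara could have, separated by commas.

For each candidate genotype of Xiomara, check whether crossing it with AO can produce every observed child phenotype.
  AA → possible child types {A} ✗
  AB → possible child types {A, B, AB} ✓
  AO → possible child types {O, A} ✗
  BB → possible child types {B, AB} ✓
  BO → possible child types {O, A, B, AB} ✓
  OO → possible child types {O, A} ✗

AB, BB, BO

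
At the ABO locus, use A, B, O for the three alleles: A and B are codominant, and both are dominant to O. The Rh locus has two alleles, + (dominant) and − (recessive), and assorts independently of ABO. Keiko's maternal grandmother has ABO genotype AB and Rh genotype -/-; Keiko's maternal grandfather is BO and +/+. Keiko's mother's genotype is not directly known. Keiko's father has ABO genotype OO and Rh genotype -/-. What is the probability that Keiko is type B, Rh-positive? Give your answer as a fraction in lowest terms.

Keiko's mother's ABO genotype from AB × BO: 1/4 AB, 1/4 AO, 1/4 BB, 1/4 BO.
Crossing each possibility with the father OO and summing P(type B): 1/4·1/2 + 1/4·0 + 1/4·1 + 1/4·1/2 = 1/2.
Similarly for Rh via the mother's Rh distribution: P(Rh+) = 1/2.
Independent loci: 1/2 × 1/2 = 1/4.

1/4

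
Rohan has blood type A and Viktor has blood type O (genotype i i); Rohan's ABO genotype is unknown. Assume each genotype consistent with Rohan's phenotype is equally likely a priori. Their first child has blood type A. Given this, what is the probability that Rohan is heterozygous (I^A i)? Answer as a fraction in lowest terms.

Possible genotypes: Rohan ∈ {I^A I^A, I^A i}; Viktor ∈ {i i}.
Weight each parental genotype pair by prior × P(type-A child):
  I^A I^A × i i: posterior weight 2/3.
  I^A i × i i: posterior weight 1/3.
Sum the posterior weight over pairs where Rohan is I^A i: 1/3.

1/3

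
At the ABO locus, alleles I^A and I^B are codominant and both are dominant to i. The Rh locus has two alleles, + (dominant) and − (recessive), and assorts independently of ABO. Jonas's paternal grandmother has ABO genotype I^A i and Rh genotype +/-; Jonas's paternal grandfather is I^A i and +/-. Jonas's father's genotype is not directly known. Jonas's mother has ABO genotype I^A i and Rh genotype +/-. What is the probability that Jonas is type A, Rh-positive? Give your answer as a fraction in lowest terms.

Jonas's father's ABO genotype from I^A i × I^A i: 1/4 I^A I^A, 1/2 I^A i, 1/4 i i.
Crossing each possibility with the mother I^A i and summing P(type A): 1/4·1 + 1/2·3/4 + 1/4·1/2 = 3/4.
Similarly for Rh via the father's Rh distribution: P(Rh+) = 3/4.
Independent loci: 3/4 × 3/4 = 9/16.

9/16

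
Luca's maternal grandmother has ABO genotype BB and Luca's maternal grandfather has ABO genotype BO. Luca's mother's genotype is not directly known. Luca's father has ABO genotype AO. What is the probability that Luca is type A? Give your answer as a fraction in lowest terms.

1/8

Luca's mother's ABO genotype from BB × BO: 1/2 BB, 1/2 BO.
Crossing each possibility with the father AO and summing P(type A): 1/2·0 + 1/2·1/4 = 1/8.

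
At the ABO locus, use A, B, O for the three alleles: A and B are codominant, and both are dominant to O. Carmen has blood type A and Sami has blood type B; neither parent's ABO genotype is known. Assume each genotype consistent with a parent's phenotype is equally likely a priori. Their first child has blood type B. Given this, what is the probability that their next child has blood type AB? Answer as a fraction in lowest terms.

5/12

Possible genotypes: Carmen ∈ {AA, AO}; Sami ∈ {BB, BO}.
Weight each parental genotype pair by prior × P(type-B child):
  AO × BB: posterior weight 2/3; P(next child type AB) = 1/2.
  AO × BO: posterior weight 1/3; P(next child type AB) = 1/4.
Weighted sum = 5/12.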